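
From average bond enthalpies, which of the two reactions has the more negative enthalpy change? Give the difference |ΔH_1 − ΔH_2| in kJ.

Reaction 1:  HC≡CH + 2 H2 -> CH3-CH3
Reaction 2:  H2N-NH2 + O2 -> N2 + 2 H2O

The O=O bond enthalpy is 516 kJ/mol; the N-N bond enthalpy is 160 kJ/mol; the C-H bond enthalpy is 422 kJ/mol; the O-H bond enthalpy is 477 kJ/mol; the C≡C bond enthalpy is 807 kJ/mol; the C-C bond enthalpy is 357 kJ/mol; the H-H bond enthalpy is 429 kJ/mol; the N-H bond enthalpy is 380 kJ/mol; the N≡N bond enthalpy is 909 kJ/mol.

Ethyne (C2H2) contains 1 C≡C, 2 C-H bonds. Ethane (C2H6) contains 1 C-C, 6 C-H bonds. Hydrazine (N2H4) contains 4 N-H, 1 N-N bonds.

Reaction 2, by 241 kJ

Reaction 1:
  Bonds broken (reactants):
    C≡C: 1 × 807 = 807
    C-H: 2 × 422 = 844
    H-H: 2 × 429 = 858
    Σ(broken) = 2509 kJ
  Bonds formed (products):
    C-C: 1 × 357 = 357
    C-H: 6 × 422 = 2532
    Σ(formed) = 2889 kJ
  ΔH_1 = 2509 − 2889 = −380 kJ
Reaction 2:
  Bonds broken (reactants):
    N-H: 4 × 380 = 1520
    N-N: 1 × 160 = 160
    O=O: 1 × 516 = 516
    Σ(broken) = 2196 kJ
  Bonds formed (products):
    N≡N: 1 × 909 = 909
    O-H: 4 × 477 = 1908
    Σ(formed) = 2817 kJ
  ΔH_2 = 2196 − 2817 = −621 kJ
ΔH_1 − ΔH_2 = +241 kJ, so reaction 2 has the more negative ΔH; |ΔH_1 − ΔH_2| = 241 kJ.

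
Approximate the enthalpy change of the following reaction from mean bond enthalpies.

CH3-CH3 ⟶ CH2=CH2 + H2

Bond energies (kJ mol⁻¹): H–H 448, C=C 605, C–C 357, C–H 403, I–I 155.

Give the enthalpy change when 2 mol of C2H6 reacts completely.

ΔH = +220 kJ

Bonds broken (reactants):
  C–C: 1 × 357 = 357
  C–H: 6 × 403 = 2418
  Σ(broken) = 2775 kJ
Bonds formed (products):
  C–H: 4 × 403 = 1612
  C=C: 1 × 605 = 605
  H–H: 1 × 448 = 448
  Σ(formed) = 2665 kJ
ΔH = Σ(broken) − Σ(formed) = 2775 − 2665 = +110 kJ
For 2× the reaction as written: 2 × (+110) = +220 kJ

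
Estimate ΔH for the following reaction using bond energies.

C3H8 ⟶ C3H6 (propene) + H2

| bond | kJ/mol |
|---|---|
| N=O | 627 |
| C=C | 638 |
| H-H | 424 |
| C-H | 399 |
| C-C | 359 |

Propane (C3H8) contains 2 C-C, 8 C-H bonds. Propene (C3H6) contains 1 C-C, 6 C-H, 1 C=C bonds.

ΔH ≈ +95 kJ

Bonds broken (reactants):
  C-C: 2 × 359 = 718
  C-H: 8 × 399 = 3192
  Σ(broken) = 3910 kJ
Bonds formed (products):
  C-C: 1 × 359 = 359
  C-H: 6 × 399 = 2394
  C=C: 1 × 638 = 638
  H-H: 1 × 424 = 424
  Σ(formed) = 3815 kJ
ΔH = Σ(broken) − Σ(formed) = 3910 − 3815 = +95 kJ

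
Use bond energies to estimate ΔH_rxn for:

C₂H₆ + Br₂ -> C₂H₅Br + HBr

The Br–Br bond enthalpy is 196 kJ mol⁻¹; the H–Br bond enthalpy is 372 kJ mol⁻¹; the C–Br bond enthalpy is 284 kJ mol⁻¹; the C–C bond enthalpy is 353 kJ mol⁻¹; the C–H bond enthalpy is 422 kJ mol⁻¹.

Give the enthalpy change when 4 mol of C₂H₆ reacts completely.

Bonds broken (reactants):
  Br–Br: 1 × 196 = 196
  C–C: 1 × 353 = 353
  C–H: 6 × 422 = 2532
  Σ(broken) = 3081 kJ
Bonds formed (products):
  C–Br: 1 × 284 = 284
  C–C: 1 × 353 = 353
  C–H: 5 × 422 = 2110
  H–Br: 1 × 372 = 372
  Σ(formed) = 3119 kJ
ΔH = Σ(broken) − Σ(formed) = 3081 − 3119 = −38 kJ
For 4× the reaction as written: 4 × (−38) = −152 kJ

ΔH = −152 kJ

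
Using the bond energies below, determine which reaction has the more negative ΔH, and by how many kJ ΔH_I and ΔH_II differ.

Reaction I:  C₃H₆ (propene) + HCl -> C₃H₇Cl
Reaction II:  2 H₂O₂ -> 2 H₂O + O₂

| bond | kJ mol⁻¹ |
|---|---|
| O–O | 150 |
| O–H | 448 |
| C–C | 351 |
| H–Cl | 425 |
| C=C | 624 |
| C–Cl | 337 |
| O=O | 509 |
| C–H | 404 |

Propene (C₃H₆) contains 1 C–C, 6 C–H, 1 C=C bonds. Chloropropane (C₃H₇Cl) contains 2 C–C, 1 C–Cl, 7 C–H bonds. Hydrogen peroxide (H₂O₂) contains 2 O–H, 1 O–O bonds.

Reaction II, by 166 kJ

Reaction I:
  Bonds broken (reactants):
    C–C: 1 × 351 = 351
    C–H: 6 × 404 = 2424
    C=C: 1 × 624 = 624
    H–Cl: 1 × 425 = 425
    Σ(broken) = 3824 kJ
  Bonds formed (products):
    C–C: 2 × 351 = 702
    C–Cl: 1 × 337 = 337
    C–H: 7 × 404 = 2828
    Σ(formed) = 3867 kJ
  ΔH_I = 3824 − 3867 = −43 kJ
Reaction II:
  Bonds broken (reactants):
    O–H: 4 × 448 = 1792
    O–O: 2 × 150 = 300
    Σ(broken) = 2092 kJ
  Bonds formed (products):
    O–H: 4 × 448 = 1792
    O=O: 1 × 509 = 509
    Σ(formed) = 2301 kJ
  ΔH_II = 2092 − 2301 = −209 kJ
ΔH_I − ΔH_II = +166 kJ, so reaction II has the more negative ΔH; |ΔH_I − ΔH_II| = 166 kJ.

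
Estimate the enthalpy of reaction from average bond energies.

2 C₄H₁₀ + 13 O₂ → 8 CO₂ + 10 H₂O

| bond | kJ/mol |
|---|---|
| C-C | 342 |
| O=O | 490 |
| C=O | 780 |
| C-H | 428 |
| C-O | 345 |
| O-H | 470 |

ΔH ≈ −4898 kJ

Bonds broken (reactants):
  C-C: 6 × 342 = 2052
  C-H: 20 × 428 = 8560
  O=O: 13 × 490 = 6370
  Σ(broken) = 16982 kJ
Bonds formed (products):
  C=O: 16 × 780 = 12480
  O-H: 20 × 470 = 9400
  Σ(formed) = 21880 kJ
ΔH = Σ(broken) − Σ(formed) = 16982 − 21880 = −4898 kJ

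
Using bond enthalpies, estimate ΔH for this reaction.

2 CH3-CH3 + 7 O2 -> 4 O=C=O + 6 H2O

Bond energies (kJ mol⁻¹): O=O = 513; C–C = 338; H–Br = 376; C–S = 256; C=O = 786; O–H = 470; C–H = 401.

ΔH ≈ −2849 kJ

Bonds broken (reactants):
  C–C: 2 × 338 = 676
  C–H: 12 × 401 = 4812
  O=O: 7 × 513 = 3591
  Σ(broken) = 9079 kJ
Bonds formed (products):
  C=O: 8 × 786 = 6288
  O–H: 12 × 470 = 5640
  Σ(formed) = 11928 kJ
ΔH = Σ(broken) − Σ(formed) = 9079 − 11928 = −2849 kJ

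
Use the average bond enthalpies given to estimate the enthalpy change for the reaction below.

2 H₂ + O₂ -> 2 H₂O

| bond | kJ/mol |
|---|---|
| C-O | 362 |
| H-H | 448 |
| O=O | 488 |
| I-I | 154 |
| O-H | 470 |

ΔH ≈ −496 kJ

Bonds broken (reactants):
  H-H: 2 × 448 = 896
  O=O: 1 × 488 = 488
  Σ(broken) = 1384 kJ
Bonds formed (products):
  O-H: 4 × 470 = 1880
  Σ(formed) = 1880 kJ
ΔH = Σ(broken) − Σ(formed) = 1384 − 1880 = −496 kJ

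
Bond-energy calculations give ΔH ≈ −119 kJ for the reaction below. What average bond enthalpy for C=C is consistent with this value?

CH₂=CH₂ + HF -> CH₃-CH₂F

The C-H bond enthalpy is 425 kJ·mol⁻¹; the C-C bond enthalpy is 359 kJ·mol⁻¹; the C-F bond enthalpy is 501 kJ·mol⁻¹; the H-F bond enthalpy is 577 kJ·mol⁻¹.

Let D be the C=C bond energy.
Σ(broken) = 4×425 + 1×D + 1×577 = 2277 + D
Σ(formed) = 1×359 + 1×501 + 5×425 = 2985
ΔH = Σ(broken) − Σ(formed) = (2277 + D) − (2985) = −708 + D
Setting this equal to −119 kJ gives D = 589 kJ/mol.

D(C=C) ≈ 589 kJ/mol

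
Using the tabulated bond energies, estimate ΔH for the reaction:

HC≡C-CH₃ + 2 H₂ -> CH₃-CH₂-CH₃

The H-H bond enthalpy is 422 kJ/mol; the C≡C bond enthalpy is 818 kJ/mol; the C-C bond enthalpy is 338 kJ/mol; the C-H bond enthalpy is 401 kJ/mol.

ΔH ≈ −280 kJ

Bonds broken (reactants):
  C≡C: 1 × 818 = 818
  C-C: 1 × 338 = 338
  C-H: 4 × 401 = 1604
  H-H: 2 × 422 = 844
  Σ(broken) = 3604 kJ
Bonds formed (products):
  C-C: 2 × 338 = 676
  C-H: 8 × 401 = 3208
  Σ(formed) = 3884 kJ
ΔH = Σ(broken) − Σ(formed) = 3604 − 3884 = −280 kJ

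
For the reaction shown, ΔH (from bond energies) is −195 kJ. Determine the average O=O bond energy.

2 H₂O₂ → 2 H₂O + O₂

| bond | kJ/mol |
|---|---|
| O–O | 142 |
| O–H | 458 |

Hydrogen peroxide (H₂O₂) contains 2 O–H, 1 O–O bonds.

D(O=O) ≈ 479 kJ/mol

Let D be the O=O bond energy.
Σ(broken) = 4×458 + 2×142 = 2116
Σ(formed) = 4×458 + 1×D = 1832 + D
ΔH = Σ(broken) − Σ(formed) = (2116) − (1832 + D) = +284 − D
Setting this equal to −195 kJ gives D = 479 kJ/mol.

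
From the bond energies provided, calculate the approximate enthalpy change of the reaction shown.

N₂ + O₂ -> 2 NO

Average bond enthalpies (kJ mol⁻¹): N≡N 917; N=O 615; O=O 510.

ΔH ≈ +197 kJ

Bonds broken (reactants):
  N≡N: 1 × 917 = 917
  O=O: 1 × 510 = 510
  Σ(broken) = 1427 kJ
Bonds formed (products):
  N=O: 2 × 615 = 1230
  Σ(formed) = 1230 kJ
ΔH = Σ(broken) − Σ(formed) = 1427 − 1230 = +197 kJ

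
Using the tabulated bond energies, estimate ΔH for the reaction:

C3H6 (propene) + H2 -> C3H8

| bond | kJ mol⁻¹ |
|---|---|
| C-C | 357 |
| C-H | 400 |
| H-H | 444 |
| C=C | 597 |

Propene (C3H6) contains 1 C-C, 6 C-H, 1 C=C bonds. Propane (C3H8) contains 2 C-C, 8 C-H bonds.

ΔH ≈ −116 kJ

Bonds broken (reactants):
  C-C: 1 × 357 = 357
  C-H: 6 × 400 = 2400
  C=C: 1 × 597 = 597
  H-H: 1 × 444 = 444
  Σ(broken) = 3798 kJ
Bonds formed (products):
  C-C: 2 × 357 = 714
  C-H: 8 × 400 = 3200
  Σ(formed) = 3914 kJ
ΔH = Σ(broken) − Σ(formed) = 3798 − 3914 = −116 kJ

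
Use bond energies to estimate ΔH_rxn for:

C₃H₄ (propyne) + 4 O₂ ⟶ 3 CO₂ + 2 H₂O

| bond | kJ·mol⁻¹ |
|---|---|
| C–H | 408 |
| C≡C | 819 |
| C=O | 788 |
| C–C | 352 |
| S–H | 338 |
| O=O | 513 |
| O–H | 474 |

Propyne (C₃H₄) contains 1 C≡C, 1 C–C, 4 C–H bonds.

Bonds broken (reactants):
  C≡C: 1 × 819 = 819
  C–C: 1 × 352 = 352
  C–H: 4 × 408 = 1632
  O=O: 4 × 513 = 2052
  Σ(broken) = 4855 kJ
Bonds formed (products):
  C=O: 6 × 788 = 4728
  O–H: 4 × 474 = 1896
  Σ(formed) = 6624 kJ
ΔH = Σ(broken) − Σ(formed) = 4855 − 6624 = −1769 kJ

ΔH ≈ −1769 kJ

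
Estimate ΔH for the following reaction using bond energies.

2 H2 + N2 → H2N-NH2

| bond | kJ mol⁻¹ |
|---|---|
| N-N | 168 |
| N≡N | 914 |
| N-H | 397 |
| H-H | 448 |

Bonds broken (reactants):
  H-H: 2 × 448 = 896
  N≡N: 1 × 914 = 914
  Σ(broken) = 1810 kJ
Bonds formed (products):
  N-H: 4 × 397 = 1588
  N-N: 1 × 168 = 168
  Σ(formed) = 1756 kJ
ΔH = Σ(broken) − Σ(formed) = 1810 − 1756 = +54 kJ

ΔH ≈ +54 kJ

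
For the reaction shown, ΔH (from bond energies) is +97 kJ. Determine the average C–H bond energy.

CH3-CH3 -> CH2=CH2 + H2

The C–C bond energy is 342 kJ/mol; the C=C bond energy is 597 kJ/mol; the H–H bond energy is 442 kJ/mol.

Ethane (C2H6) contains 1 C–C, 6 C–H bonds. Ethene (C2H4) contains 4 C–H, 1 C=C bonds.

Let D be the C–H bond energy.
Σ(broken) = 1×342 + 6×D = 342 + 6D
Σ(formed) = 4×D + 1×597 + 1×442 = 1039 + 4D
ΔH = Σ(broken) − Σ(formed) = (342 + 6D) − (1039 + 4D) = −697 + 2D
Setting this equal to +97 kJ gives 2D = 794, so D = 397 kJ/mol.

D(C–H) ≈ 397 kJ/mol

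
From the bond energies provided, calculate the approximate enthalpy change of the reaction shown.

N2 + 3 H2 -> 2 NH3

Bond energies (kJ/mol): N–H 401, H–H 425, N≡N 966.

ΔH ≈ −165 kJ

Bonds broken (reactants):
  H–H: 3 × 425 = 1275
  N≡N: 1 × 966 = 966
  Σ(broken) = 2241 kJ
Bonds formed (products):
  N–H: 6 × 401 = 2406
  Σ(formed) = 2406 kJ
ΔH = Σ(broken) − Σ(formed) = 2241 − 2406 = −165 kJ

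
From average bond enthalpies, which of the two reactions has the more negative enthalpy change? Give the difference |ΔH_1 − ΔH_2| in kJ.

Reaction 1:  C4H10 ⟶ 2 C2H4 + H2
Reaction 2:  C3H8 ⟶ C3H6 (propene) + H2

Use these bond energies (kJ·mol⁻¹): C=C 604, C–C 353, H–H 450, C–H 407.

Reaction 1:
  Bonds broken (reactants):
    C–C: 3 × 353 = 1059
    C–H: 10 × 407 = 4070
    Σ(broken) = 5129 kJ
  Bonds formed (products):
    C–H: 8 × 407 = 3256
    C=C: 2 × 604 = 1208
    H–H: 1 × 450 = 450
    Σ(formed) = 4914 kJ
  ΔH_1 = 5129 − 4914 = +215 kJ
Reaction 2:
  Bonds broken (reactants):
    C–C: 2 × 353 = 706
    C–H: 8 × 407 = 3256
    Σ(broken) = 3962 kJ
  Bonds formed (products):
    C–C: 1 × 353 = 353
    C–H: 6 × 407 = 2442
    C=C: 1 × 604 = 604
    H–H: 1 × 450 = 450
    Σ(formed) = 3849 kJ
  ΔH_2 = 3962 − 3849 = +113 kJ
ΔH_1 − ΔH_2 = +102 kJ, so reaction 2 has the more negative ΔH; |ΔH_1 − ΔH_2| = 102 kJ.

Reaction 2, by 102 kJ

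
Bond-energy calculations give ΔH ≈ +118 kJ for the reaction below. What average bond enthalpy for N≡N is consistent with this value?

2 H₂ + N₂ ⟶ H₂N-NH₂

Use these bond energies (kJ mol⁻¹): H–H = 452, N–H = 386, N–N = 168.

D(N≡N) ≈ 926 kJ/mol

Let D be the N≡N bond energy.
Σ(broken) = 2×452 + 1×D = 904 + D
Σ(formed) = 4×386 + 1×168 = 1712
ΔH = Σ(broken) − Σ(formed) = (904 + D) − (1712) = −808 + D
Setting this equal to +118 kJ gives D = 926 kJ/mol.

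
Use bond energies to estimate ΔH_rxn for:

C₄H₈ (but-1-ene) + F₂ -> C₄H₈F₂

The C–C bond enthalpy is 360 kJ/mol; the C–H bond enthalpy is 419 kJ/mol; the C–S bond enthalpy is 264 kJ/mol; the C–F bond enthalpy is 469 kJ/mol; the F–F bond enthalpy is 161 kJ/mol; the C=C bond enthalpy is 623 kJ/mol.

Bonds broken (reactants):
  C–C: 2 × 360 = 720
  C–H: 8 × 419 = 3352
  C=C: 1 × 623 = 623
  F–F: 1 × 161 = 161
  Σ(broken) = 4856 kJ
Bonds formed (products):
  C–C: 3 × 360 = 1080
  C–F: 2 × 469 = 938
  C–H: 8 × 419 = 3352
  Σ(formed) = 5370 kJ
ΔH = Σ(broken) − Σ(formed) = 4856 − 5370 = −514 kJ

ΔH ≈ −514 kJ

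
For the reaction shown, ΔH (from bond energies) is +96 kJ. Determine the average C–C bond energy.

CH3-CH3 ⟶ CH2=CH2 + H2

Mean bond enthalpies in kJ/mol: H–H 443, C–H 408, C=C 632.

D(C–C) ≈ 355 kJ/mol

Let D be the C–C bond energy.
Σ(broken) = 1×D + 6×408 = 2448 + D
Σ(formed) = 4×408 + 1×632 + 1×443 = 2707
ΔH = Σ(broken) − Σ(formed) = (2448 + D) − (2707) = −259 + D
Setting this equal to +96 kJ gives D = 355 kJ/mol.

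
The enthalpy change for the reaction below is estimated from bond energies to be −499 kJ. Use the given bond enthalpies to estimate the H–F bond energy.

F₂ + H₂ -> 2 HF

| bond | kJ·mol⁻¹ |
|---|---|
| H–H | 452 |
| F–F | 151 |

D(H–F) ≈ 551 kJ/mol

Let D be the H–F bond energy.
Σ(broken) = 1×151 + 1×452 = 603
Σ(formed) = 2×D = 2D
ΔH = Σ(broken) − Σ(formed) = (603) − (2D) = +603 − 2D
Setting this equal to −499 kJ gives 2D = 1102, so D = 551 kJ/mol.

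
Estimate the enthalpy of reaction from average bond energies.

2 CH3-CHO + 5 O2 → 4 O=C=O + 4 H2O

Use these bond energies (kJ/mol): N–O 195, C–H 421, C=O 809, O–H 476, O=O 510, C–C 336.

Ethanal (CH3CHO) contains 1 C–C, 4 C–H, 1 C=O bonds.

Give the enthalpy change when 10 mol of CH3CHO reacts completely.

Bonds broken (reactants):
  C–C: 2 × 336 = 672
  C–H: 8 × 421 = 3368
  C=O: 2 × 809 = 1618
  O=O: 5 × 510 = 2550
  Σ(broken) = 8208 kJ
Bonds formed (products):
  C=O: 8 × 809 = 6472
  O–H: 8 × 476 = 3808
  Σ(formed) = 10280 kJ
ΔH = Σ(broken) − Σ(formed) = 8208 − 10280 = −2072 kJ
For 5× the reaction as written: 5 × (−2072) = −10360 kJ

ΔH = −10360 kJ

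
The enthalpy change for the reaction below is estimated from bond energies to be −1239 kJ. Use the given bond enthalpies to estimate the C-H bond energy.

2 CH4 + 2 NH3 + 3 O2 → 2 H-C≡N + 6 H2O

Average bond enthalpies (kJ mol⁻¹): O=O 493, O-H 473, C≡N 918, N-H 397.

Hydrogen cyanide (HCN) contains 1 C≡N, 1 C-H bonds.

D(C-H) ≈ 402 kJ/mol

Let D be the C-H bond energy.
Σ(broken) = 8×D + 6×397 + 3×493 = 3861 + 8D
Σ(formed) = 2×918 + 2×D + 12×473 = 7512 + 2D
ΔH = Σ(broken) − Σ(formed) = (3861 + 8D) − (7512 + 2D) = −3651 + 6D
Setting this equal to −1239 kJ gives 6D = 2412, so D = 402 kJ/mol.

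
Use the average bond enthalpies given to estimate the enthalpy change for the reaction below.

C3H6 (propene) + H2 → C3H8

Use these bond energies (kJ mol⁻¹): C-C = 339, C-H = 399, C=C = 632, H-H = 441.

ΔH ≈ −64 kJ

Bonds broken (reactants):
  C-C: 1 × 339 = 339
  C-H: 6 × 399 = 2394
  C=C: 1 × 632 = 632
  H-H: 1 × 441 = 441
  Σ(broken) = 3806 kJ
Bonds formed (products):
  C-C: 2 × 339 = 678
  C-H: 8 × 399 = 3192
  Σ(formed) = 3870 kJ
ΔH = Σ(broken) − Σ(formed) = 3806 − 3870 = −64 kJ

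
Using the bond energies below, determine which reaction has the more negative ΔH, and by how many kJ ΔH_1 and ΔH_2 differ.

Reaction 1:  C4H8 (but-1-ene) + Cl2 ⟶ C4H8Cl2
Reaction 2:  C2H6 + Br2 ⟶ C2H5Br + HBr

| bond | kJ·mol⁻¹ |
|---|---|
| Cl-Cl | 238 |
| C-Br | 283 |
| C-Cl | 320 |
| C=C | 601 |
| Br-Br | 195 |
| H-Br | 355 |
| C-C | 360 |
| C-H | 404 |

Reaction 1:
  Bonds broken (reactants):
    C-C: 2 × 360 = 720
    C-H: 8 × 404 = 3232
    C=C: 1 × 601 = 601
    Cl-Cl: 1 × 238 = 238
    Σ(broken) = 4791 kJ
  Bonds formed (products):
    C-C: 3 × 360 = 1080
    C-Cl: 2 × 320 = 640
    C-H: 8 × 404 = 3232
    Σ(formed) = 4952 kJ
  ΔH_1 = 4791 − 4952 = −161 kJ
Reaction 2:
  Bonds broken (reactants):
    Br-Br: 1 × 195 = 195
    C-C: 1 × 360 = 360
    C-H: 6 × 404 = 2424
    Σ(broken) = 2979 kJ
  Bonds formed (products):
    C-Br: 1 × 283 = 283
    C-C: 1 × 360 = 360
    C-H: 5 × 404 = 2020
    H-Br: 1 × 355 = 355
    Σ(formed) = 3018 kJ
  ΔH_2 = 2979 − 3018 = −39 kJ
ΔH_1 − ΔH_2 = −122 kJ, so reaction 1 has the more negative ΔH; |ΔH_1 − ΔH_2| = 122 kJ.

Reaction 1, by 122 kJ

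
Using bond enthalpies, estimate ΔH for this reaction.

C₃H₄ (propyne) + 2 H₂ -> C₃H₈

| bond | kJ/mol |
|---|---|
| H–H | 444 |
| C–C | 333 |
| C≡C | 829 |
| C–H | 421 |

Bonds broken (reactants):
  C≡C: 1 × 829 = 829
  C–C: 1 × 333 = 333
  C–H: 4 × 421 = 1684
  H–H: 2 × 444 = 888
  Σ(broken) = 3734 kJ
Bonds formed (products):
  C–C: 2 × 333 = 666
  C–H: 8 × 421 = 3368
  Σ(formed) = 4034 kJ
ΔH = Σ(broken) − Σ(formed) = 3734 − 4034 = −300 kJ

ΔH ≈ −300 kJ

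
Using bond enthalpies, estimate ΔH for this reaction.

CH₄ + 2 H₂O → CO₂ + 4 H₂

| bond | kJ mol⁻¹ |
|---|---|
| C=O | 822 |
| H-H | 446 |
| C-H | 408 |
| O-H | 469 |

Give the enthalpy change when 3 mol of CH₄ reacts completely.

Bonds broken (reactants):
  C-H: 4 × 408 = 1632
  O-H: 4 × 469 = 1876
  Σ(broken) = 3508 kJ
Bonds formed (products):
  C=O: 2 × 822 = 1644
  H-H: 4 × 446 = 1784
  Σ(formed) = 3428 kJ
ΔH = Σ(broken) − Σ(formed) = 3508 − 3428 = +80 kJ
For 3× the reaction as written: 3 × (+80) = +240 kJ

ΔH = +240 kJ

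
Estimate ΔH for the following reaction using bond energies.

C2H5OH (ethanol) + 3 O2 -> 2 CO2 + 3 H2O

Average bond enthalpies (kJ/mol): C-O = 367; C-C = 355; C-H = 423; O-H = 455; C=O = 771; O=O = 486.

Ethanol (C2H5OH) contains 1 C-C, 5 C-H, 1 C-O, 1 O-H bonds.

ΔH ≈ −1064 kJ

Bonds broken (reactants):
  C-C: 1 × 355 = 355
  C-H: 5 × 423 = 2115
  C-O: 1 × 367 = 367
  O-H: 1 × 455 = 455
  O=O: 3 × 486 = 1458
  Σ(broken) = 4750 kJ
Bonds formed (products):
  C=O: 4 × 771 = 3084
  O-H: 6 × 455 = 2730
  Σ(formed) = 5814 kJ
ΔH = Σ(broken) − Σ(formed) = 4750 − 5814 = −1064 kJ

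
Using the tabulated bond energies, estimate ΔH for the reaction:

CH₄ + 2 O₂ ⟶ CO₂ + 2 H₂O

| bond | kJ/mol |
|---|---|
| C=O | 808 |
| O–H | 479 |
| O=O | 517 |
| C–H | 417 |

ΔH ≈ −830 kJ

Bonds broken (reactants):
  C–H: 4 × 417 = 1668
  O=O: 2 × 517 = 1034
  Σ(broken) = 2702 kJ
Bonds formed (products):
  C=O: 2 × 808 = 1616
  O–H: 4 × 479 = 1916
  Σ(formed) = 3532 kJ
ΔH = Σ(broken) − Σ(formed) = 2702 − 3532 = −830 kJ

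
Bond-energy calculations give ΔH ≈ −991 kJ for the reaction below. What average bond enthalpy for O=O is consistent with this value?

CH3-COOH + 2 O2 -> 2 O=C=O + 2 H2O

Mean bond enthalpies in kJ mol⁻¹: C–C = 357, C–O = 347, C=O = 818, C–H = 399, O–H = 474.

D(O=O) ≈ 492 kJ/mol

Let D be the O=O bond energy.
Σ(broken) = 1×357 + 3×399 + 1×347 + 1×818 + 1×474 + 2×D = 3193 + 2D
Σ(formed) = 4×818 + 4×474 = 5168
ΔH = Σ(broken) − Σ(formed) = (3193 + 2D) − (5168) = −1975 + 2D
Setting this equal to −991 kJ gives 2D = 984, so D = 492 kJ/mol.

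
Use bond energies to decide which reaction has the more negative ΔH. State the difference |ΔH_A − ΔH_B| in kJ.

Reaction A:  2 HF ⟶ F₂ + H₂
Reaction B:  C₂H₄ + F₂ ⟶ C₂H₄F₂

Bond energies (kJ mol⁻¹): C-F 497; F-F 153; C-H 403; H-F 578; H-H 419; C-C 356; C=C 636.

Reaction B, by 1145 kJ

Reaction A:
  Bonds broken (reactants):
    H-F: 2 × 578 = 1156
    Σ(broken) = 1156 kJ
  Bonds formed (products):
    F-F: 1 × 153 = 153
    H-H: 1 × 419 = 419
    Σ(formed) = 572 kJ
  ΔH_A = 1156 − 572 = +584 kJ
Reaction B:
  Bonds broken (reactants):
    C-H: 4 × 403 = 1612
    C=C: 1 × 636 = 636
    F-F: 1 × 153 = 153
    Σ(broken) = 2401 kJ
  Bonds formed (products):
    C-C: 1 × 356 = 356
    C-F: 2 × 497 = 994
    C-H: 4 × 403 = 1612
    Σ(formed) = 2962 kJ
  ΔH_B = 2401 − 2962 = −561 kJ
ΔH_A − ΔH_B = +1145 kJ, so reaction B has the more negative ΔH; |ΔH_A − ΔH_B| = 1145 kJ.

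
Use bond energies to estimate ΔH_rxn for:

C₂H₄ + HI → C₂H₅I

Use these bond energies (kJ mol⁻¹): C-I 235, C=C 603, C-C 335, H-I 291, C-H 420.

Bonds broken (reactants):
  C-H: 4 × 420 = 1680
  C=C: 1 × 603 = 603
  H-I: 1 × 291 = 291
  Σ(broken) = 2574 kJ
Bonds formed (products):
  C-C: 1 × 335 = 335
  C-H: 5 × 420 = 2100
  C-I: 1 × 235 = 235
  Σ(formed) = 2670 kJ
ΔH = Σ(broken) − Σ(formed) = 2574 − 2670 = −96 kJ

ΔH ≈ −96 kJ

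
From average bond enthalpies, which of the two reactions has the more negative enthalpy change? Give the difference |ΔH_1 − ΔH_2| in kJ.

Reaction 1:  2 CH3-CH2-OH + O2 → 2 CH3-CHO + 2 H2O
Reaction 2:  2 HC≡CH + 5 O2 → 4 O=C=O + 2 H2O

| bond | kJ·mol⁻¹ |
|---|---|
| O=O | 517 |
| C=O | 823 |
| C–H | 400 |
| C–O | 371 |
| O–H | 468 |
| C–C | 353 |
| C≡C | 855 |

Reaction 1:
  Bonds broken (reactants):
    C–C: 2 × 353 = 706
    C–H: 10 × 400 = 4000
    C–O: 2 × 371 = 742
    O–H: 2 × 468 = 936
    O=O: 1 × 517 = 517
    Σ(broken) = 6901 kJ
  Bonds formed (products):
    C–C: 2 × 353 = 706
    C–H: 8 × 400 = 3200
    C=O: 2 × 823 = 1646
    O–H: 4 × 468 = 1872
    Σ(formed) = 7424 kJ
  ΔH_1 = 6901 − 7424 = −523 kJ
Reaction 2:
  Bonds broken (reactants):
    C≡C: 2 × 855 = 1710
    C–H: 4 × 400 = 1600
    O=O: 5 × 517 = 2585
    Σ(broken) = 5895 kJ
  Bonds formed (products):
    C=O: 8 × 823 = 6584
    O–H: 4 × 468 = 1872
    Σ(formed) = 8456 kJ
  ΔH_2 = 5895 − 8456 = −2561 kJ
ΔH_1 − ΔH_2 = +2038 kJ, so reaction 2 has the more negative ΔH; |ΔH_1 − ΔH_2| = 2038 kJ.

Reaction 2, by 2038 kJ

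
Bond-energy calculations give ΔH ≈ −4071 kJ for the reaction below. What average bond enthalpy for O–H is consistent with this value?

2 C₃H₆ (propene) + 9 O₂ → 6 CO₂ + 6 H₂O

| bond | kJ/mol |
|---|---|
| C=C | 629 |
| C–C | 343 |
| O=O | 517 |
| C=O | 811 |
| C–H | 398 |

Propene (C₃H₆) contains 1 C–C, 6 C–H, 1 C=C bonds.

D(O–H) ≈ 476 kJ/mol

Let D be the O–H bond energy.
Σ(broken) = 2×343 + 12×398 + 2×629 + 9×517 = 11373
Σ(formed) = 12×811 + 12×D = 9732 + 12D
ΔH = Σ(broken) − Σ(formed) = (11373) − (9732 + 12D) = +1641 − 12D
Setting this equal to −4071 kJ gives 12D = 5712, so D = 476 kJ/mol.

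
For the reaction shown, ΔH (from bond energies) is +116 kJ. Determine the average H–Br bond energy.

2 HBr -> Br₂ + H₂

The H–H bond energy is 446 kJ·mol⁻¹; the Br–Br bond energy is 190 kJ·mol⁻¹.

Let D be the H–Br bond energy.
Σ(broken) = 2×D = 2D
Σ(formed) = 1×190 + 1×446 = 636
ΔH = Σ(broken) − Σ(formed) = (2D) − (636) = −636 + 2D
Setting this equal to +116 kJ gives 2D = 752, so D = 376 kJ/mol.

D(H–Br) ≈ 376 kJ/mol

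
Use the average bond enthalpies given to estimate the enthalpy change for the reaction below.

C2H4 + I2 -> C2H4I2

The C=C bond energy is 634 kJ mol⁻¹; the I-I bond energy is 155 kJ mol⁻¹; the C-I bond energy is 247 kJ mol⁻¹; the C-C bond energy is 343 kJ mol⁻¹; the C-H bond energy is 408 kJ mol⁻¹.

ΔH ≈ −48 kJ

Bonds broken (reactants):
  C-H: 4 × 408 = 1632
  C=C: 1 × 634 = 634
  I-I: 1 × 155 = 155
  Σ(broken) = 2421 kJ
Bonds formed (products):
  C-C: 1 × 343 = 343
  C-H: 4 × 408 = 1632
  C-I: 2 × 247 = 494
  Σ(formed) = 2469 kJ
ΔH = Σ(broken) − Σ(formed) = 2421 − 2469 = −48 kJ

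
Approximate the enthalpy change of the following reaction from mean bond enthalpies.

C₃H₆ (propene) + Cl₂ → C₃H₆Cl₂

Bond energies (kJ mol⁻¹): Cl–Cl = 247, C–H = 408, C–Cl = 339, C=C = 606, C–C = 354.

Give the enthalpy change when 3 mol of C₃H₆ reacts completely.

Bonds broken (reactants):
  C–C: 1 × 354 = 354
  C–H: 6 × 408 = 2448
  C=C: 1 × 606 = 606
  Cl–Cl: 1 × 247 = 247
  Σ(broken) = 3655 kJ
Bonds formed (products):
  C–C: 2 × 354 = 708
  C–Cl: 2 × 339 = 678
  C–H: 6 × 408 = 2448
  Σ(formed) = 3834 kJ
ΔH = Σ(broken) − Σ(formed) = 3655 − 3834 = −179 kJ
For 3× the reaction as written: 3 × (−179) = −537 kJ

ΔH = −537 kJ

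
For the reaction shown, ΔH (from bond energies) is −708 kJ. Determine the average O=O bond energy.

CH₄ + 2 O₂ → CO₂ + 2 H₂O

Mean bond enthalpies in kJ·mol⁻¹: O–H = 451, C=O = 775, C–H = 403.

Let D be the O=O bond energy.
Σ(broken) = 4×403 + 2×D = 1612 + 2D
Σ(formed) = 2×775 + 4×451 = 3354
ΔH = Σ(broken) − Σ(formed) = (1612 + 2D) − (3354) = −1742 + 2D
Setting this equal to −708 kJ gives 2D = 1034, so D = 517 kJ/mol.

D(O=O) ≈ 517 kJ/mol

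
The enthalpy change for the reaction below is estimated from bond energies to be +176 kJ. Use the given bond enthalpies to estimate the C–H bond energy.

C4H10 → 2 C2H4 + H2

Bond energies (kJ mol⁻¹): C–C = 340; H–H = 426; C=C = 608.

Let D be the C–H bond energy.
Σ(broken) = 3×340 + 10×D = 1020 + 10D
Σ(formed) = 8×D + 2×608 + 1×426 = 1642 + 8D
ΔH = Σ(broken) − Σ(formed) = (1020 + 10D) − (1642 + 8D) = −622 + 2D
Setting this equal to +176 kJ gives 2D = 798, so D = 399 kJ/mol.

D(C–H) ≈ 399 kJ/mol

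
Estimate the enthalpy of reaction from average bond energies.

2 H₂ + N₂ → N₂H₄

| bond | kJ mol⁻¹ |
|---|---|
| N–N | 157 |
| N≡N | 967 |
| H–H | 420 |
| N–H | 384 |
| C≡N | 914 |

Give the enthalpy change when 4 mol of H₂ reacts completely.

Bonds broken (reactants):
  H–H: 2 × 420 = 840
  N≡N: 1 × 967 = 967
  Σ(broken) = 1807 kJ
Bonds formed (products):
  N–H: 4 × 384 = 1536
  N–N: 1 × 157 = 157
  Σ(formed) = 1693 kJ
ΔH = Σ(broken) − Σ(formed) = 1807 − 1693 = +114 kJ
For 2× the reaction as written: 2 × (+114) = +228 kJ

ΔH = +228 kJ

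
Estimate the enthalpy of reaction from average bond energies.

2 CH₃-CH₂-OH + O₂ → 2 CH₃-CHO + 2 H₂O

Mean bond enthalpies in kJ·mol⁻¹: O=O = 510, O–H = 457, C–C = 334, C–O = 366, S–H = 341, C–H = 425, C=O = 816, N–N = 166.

Bonds broken (reactants):
  C–C: 2 × 334 = 668
  C–H: 10 × 425 = 4250
  C–O: 2 × 366 = 732
  O–H: 2 × 457 = 914
  O=O: 1 × 510 = 510
  Σ(broken) = 7074 kJ
Bonds formed (products):
  C–C: 2 × 334 = 668
  C–H: 8 × 425 = 3400
  C=O: 2 × 816 = 1632
  O–H: 4 × 457 = 1828
  Σ(formed) = 7528 kJ
ΔH = Σ(broken) − Σ(formed) = 7074 − 7528 = −454 kJ

ΔH ≈ −454 kJ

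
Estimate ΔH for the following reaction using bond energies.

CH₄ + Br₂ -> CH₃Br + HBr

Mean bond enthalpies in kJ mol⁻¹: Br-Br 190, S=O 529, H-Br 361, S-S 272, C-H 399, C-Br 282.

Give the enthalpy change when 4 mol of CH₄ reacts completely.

ΔH = −216 kJ

Bonds broken (reactants):
  Br-Br: 1 × 190 = 190
  C-H: 4 × 399 = 1596
  Σ(broken) = 1786 kJ
Bonds formed (products):
  C-Br: 1 × 282 = 282
  C-H: 3 × 399 = 1197
  H-Br: 1 × 361 = 361
  Σ(formed) = 1840 kJ
ΔH = Σ(broken) − Σ(formed) = 1786 − 1840 = −54 kJ
For 4× the reaction as written: 4 × (−54) = −216 kJ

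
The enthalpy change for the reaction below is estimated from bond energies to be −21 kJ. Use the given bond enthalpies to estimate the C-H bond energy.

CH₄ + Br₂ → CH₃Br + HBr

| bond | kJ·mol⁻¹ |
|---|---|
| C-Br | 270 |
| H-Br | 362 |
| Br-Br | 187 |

Let D be the C-H bond energy.
Σ(broken) = 1×187 + 4×D = 187 + 4D
Σ(formed) = 1×270 + 3×D + 1×362 = 632 + 3D
ΔH = Σ(broken) − Σ(formed) = (187 + 4D) − (632 + 3D) = −445 + D
Setting this equal to −21 kJ gives D = 424 kJ/mol.

D(C-H) ≈ 424 kJ/mol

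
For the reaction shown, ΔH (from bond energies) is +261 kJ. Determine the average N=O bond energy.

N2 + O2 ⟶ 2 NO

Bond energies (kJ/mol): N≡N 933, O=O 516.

Let D be the N=O bond energy.
Σ(broken) = 1×933 + 1×516 = 1449
Σ(formed) = 2×D = 2D
ΔH = Σ(broken) − Σ(formed) = (1449) − (2D) = +1449 − 2D
Setting this equal to +261 kJ gives 2D = 1188, so D = 594 kJ/mol.

D(N=O) ≈ 594 kJ/mol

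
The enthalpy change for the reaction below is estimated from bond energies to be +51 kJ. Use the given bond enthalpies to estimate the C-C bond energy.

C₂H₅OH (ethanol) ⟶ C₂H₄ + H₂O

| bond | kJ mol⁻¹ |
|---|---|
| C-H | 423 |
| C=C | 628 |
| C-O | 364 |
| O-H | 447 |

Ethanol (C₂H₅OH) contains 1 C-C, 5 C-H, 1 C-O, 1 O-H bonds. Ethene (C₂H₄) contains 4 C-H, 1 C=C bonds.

D(C-C) ≈ 339 kJ/mol

Let D be the C-C bond energy.
Σ(broken) = 1×D + 5×423 + 1×364 + 1×447 = 2926 + D
Σ(formed) = 4×423 + 1×628 + 2×447 = 3214
ΔH = Σ(broken) − Σ(formed) = (2926 + D) − (3214) = −288 + D
Setting this equal to +51 kJ gives D = 339 kJ/mol.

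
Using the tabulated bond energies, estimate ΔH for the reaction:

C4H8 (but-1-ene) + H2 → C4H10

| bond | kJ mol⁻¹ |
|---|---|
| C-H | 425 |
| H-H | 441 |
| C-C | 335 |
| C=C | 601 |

ΔH ≈ −143 kJ

Bonds broken (reactants):
  C-C: 2 × 335 = 670
  C-H: 8 × 425 = 3400
  C=C: 1 × 601 = 601
  H-H: 1 × 441 = 441
  Σ(broken) = 5112 kJ
Bonds formed (products):
  C-C: 3 × 335 = 1005
  C-H: 10 × 425 = 4250
  Σ(formed) = 5255 kJ
ΔH = Σ(broken) − Σ(formed) = 5112 − 5255 = −143 kJ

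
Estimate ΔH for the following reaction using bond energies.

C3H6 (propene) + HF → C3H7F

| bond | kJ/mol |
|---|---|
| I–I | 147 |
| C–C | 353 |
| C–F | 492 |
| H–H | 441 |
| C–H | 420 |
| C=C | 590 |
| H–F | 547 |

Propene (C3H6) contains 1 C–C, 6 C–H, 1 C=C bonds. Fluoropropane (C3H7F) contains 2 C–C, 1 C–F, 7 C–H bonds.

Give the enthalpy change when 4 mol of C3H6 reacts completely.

Bonds broken (reactants):
  C–C: 1 × 353 = 353
  C–H: 6 × 420 = 2520
  C=C: 1 × 590 = 590
  H–F: 1 × 547 = 547
  Σ(broken) = 4010 kJ
Bonds formed (products):
  C–C: 2 × 353 = 706
  C–F: 1 × 492 = 492
  C–H: 7 × 420 = 2940
  Σ(formed) = 4138 kJ
ΔH = Σ(broken) − Σ(formed) = 4010 − 4138 = −128 kJ
For 4× the reaction as written: 4 × (−128) = −512 kJ

ΔH = −512 kJ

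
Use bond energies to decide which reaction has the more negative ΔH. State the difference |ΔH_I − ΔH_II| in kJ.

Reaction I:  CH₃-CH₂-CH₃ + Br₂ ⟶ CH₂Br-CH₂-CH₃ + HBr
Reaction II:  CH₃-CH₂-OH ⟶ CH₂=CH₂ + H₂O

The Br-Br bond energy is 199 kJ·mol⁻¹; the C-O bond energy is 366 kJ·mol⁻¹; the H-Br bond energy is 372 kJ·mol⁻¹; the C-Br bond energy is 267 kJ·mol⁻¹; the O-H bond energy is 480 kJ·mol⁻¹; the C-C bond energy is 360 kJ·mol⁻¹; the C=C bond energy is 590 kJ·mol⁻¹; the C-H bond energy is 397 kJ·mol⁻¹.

Reaction I, by 96 kJ

Reaction I:
  Bonds broken (reactants):
    Br-Br: 1 × 199 = 199
    C-C: 2 × 360 = 720
    C-H: 8 × 397 = 3176
    Σ(broken) = 4095 kJ
  Bonds formed (products):
    C-Br: 1 × 267 = 267
    C-C: 2 × 360 = 720
    C-H: 7 × 397 = 2779
    H-Br: 1 × 372 = 372
    Σ(formed) = 4138 kJ
  ΔH_I = 4095 − 4138 = −43 kJ
Reaction II:
  Bonds broken (reactants):
    C-C: 1 × 360 = 360
    C-H: 5 × 397 = 1985
    C-O: 1 × 366 = 366
    O-H: 1 × 480 = 480
    Σ(broken) = 3191 kJ
  Bonds formed (products):
    C-H: 4 × 397 = 1588
    C=C: 1 × 590 = 590
    O-H: 2 × 480 = 960
    Σ(formed) = 3138 kJ
  ΔH_II = 3191 − 3138 = +53 kJ
ΔH_I − ΔH_II = −96 kJ, so reaction I has the more negative ΔH; |ΔH_I − ΔH_II| = 96 kJ.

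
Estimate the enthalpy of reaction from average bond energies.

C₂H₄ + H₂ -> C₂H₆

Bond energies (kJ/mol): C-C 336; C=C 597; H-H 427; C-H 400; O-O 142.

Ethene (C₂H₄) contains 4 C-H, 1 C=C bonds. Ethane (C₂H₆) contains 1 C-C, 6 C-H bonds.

Bonds broken (reactants):
  C-H: 4 × 400 = 1600
  C=C: 1 × 597 = 597
  H-H: 1 × 427 = 427
  Σ(broken) = 2624 kJ
Bonds formed (products):
  C-C: 1 × 336 = 336
  C-H: 6 × 400 = 2400
  Σ(formed) = 2736 kJ
ΔH = Σ(broken) − Σ(formed) = 2624 − 2736 = −112 kJ

ΔH ≈ −112 kJ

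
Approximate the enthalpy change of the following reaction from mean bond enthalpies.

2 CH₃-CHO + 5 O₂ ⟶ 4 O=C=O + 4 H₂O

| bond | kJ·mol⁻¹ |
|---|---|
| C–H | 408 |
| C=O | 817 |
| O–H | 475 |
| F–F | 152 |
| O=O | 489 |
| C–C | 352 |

ΔH ≈ −2289 kJ

Bonds broken (reactants):
  C–C: 2 × 352 = 704
  C–H: 8 × 408 = 3264
  C=O: 2 × 817 = 1634
  O=O: 5 × 489 = 2445
  Σ(broken) = 8047 kJ
Bonds formed (products):
  C=O: 8 × 817 = 6536
  O–H: 8 × 475 = 3800
  Σ(formed) = 10336 kJ
ΔH = Σ(broken) − Σ(formed) = 8047 − 10336 = −2289 kJ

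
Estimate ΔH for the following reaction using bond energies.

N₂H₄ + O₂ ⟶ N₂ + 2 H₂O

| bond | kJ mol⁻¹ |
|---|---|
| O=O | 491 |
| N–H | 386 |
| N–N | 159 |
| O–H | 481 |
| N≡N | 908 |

ΔH ≈ −638 kJ

Bonds broken (reactants):
  N–H: 4 × 386 = 1544
  N–N: 1 × 159 = 159
  O=O: 1 × 491 = 491
  Σ(broken) = 2194 kJ
Bonds formed (products):
  N≡N: 1 × 908 = 908
  O–H: 4 × 481 = 1924
  Σ(formed) = 2832 kJ
ΔH = Σ(broken) − Σ(formed) = 2194 − 2832 = −638 kJ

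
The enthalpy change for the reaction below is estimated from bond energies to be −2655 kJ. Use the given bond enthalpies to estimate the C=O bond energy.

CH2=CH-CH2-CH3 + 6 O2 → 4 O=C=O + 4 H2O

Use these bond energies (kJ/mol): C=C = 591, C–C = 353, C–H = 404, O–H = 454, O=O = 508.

D(C=O) ≈ 825 kJ/mol

Let D be the C=O bond energy.
Σ(broken) = 2×353 + 8×404 + 1×591 + 6×508 = 7577
Σ(formed) = 8×D + 8×454 = 3632 + 8D
ΔH = Σ(broken) − Σ(formed) = (7577) − (3632 + 8D) = +3945 − 8D
Setting this equal to −2655 kJ gives 8D = 6600, so D = 825 kJ/mol.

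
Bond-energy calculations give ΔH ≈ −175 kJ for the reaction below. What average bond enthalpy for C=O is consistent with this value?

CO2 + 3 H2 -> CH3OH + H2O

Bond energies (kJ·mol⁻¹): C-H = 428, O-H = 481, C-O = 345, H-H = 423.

Let D be the C=O bond energy.
Σ(broken) = 2×D + 3×423 = 1269 + 2D
Σ(formed) = 3×428 + 1×345 + 3×481 = 3072
ΔH = Σ(broken) − Σ(formed) = (1269 + 2D) − (3072) = −1803 + 2D
Setting this equal to −175 kJ gives 2D = 1628, so D = 814 kJ/mol.

D(C=O) ≈ 814 kJ/mol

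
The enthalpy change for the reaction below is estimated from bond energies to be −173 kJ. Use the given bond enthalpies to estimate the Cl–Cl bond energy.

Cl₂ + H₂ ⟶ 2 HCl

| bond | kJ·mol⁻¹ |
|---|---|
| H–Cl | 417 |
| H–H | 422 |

Let D be the Cl–Cl bond energy.
Σ(broken) = 1×D + 1×422 = 422 + D
Σ(formed) = 2×417 = 834
ΔH = Σ(broken) − Σ(formed) = (422 + D) − (834) = −412 + D
Setting this equal to −173 kJ gives D = 239 kJ/mol.

D(Cl–Cl) ≈ 239 kJ/mol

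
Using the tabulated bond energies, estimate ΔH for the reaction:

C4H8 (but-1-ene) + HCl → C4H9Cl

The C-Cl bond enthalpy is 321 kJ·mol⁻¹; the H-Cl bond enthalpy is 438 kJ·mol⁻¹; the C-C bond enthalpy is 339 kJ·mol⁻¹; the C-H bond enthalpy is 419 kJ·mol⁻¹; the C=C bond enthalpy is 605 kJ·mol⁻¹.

Bonds broken (reactants):
  C-C: 2 × 339 = 678
  C-H: 8 × 419 = 3352
  C=C: 1 × 605 = 605
  H-Cl: 1 × 438 = 438
  Σ(broken) = 5073 kJ
Bonds formed (products):
  C-C: 3 × 339 = 1017
  C-Cl: 1 × 321 = 321
  C-H: 9 × 419 = 3771
  Σ(formed) = 5109 kJ
ΔH = Σ(broken) − Σ(formed) = 5073 − 5109 = −36 kJ

ΔH ≈ −36 kJ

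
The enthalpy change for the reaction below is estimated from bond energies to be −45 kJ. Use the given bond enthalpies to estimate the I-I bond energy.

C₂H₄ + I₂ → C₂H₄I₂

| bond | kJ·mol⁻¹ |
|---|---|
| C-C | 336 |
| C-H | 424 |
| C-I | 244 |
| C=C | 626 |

Let D be the I-I bond energy.
Σ(broken) = 4×424 + 1×626 + 1×D = 2322 + D
Σ(formed) = 1×336 + 4×424 + 2×244 = 2520
ΔH = Σ(broken) − Σ(formed) = (2322 + D) − (2520) = −198 + D
Setting this equal to −45 kJ gives D = 153 kJ/mol.

D(I-I) ≈ 153 kJ/mol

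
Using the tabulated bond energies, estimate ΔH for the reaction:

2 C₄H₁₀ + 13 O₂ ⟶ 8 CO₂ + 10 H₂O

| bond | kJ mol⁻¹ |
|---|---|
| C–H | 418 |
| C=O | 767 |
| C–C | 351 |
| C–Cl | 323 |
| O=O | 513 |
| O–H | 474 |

ΔH ≈ −4617 kJ

Bonds broken (reactants):
  C–C: 6 × 351 = 2106
  C–H: 20 × 418 = 8360
  O=O: 13 × 513 = 6669
  Σ(broken) = 17135 kJ
Bonds formed (products):
  C=O: 16 × 767 = 12272
  O–H: 20 × 474 = 9480
  Σ(formed) = 21752 kJ
ΔH = Σ(broken) − Σ(formed) = 17135 − 21752 = −4617 kJ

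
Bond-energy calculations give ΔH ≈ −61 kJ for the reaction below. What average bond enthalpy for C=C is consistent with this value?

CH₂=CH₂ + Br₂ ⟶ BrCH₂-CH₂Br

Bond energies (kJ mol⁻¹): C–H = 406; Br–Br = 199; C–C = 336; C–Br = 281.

Let D be the C=C bond energy.
Σ(broken) = 1×199 + 4×406 + 1×D = 1823 + D
Σ(formed) = 2×281 + 1×336 + 4×406 = 2522
ΔH = Σ(broken) − Σ(formed) = (1823 + D) − (2522) = −699 + D
Setting this equal to −61 kJ gives D = 638 kJ/mol.

D(C=C) ≈ 638 kJ/mol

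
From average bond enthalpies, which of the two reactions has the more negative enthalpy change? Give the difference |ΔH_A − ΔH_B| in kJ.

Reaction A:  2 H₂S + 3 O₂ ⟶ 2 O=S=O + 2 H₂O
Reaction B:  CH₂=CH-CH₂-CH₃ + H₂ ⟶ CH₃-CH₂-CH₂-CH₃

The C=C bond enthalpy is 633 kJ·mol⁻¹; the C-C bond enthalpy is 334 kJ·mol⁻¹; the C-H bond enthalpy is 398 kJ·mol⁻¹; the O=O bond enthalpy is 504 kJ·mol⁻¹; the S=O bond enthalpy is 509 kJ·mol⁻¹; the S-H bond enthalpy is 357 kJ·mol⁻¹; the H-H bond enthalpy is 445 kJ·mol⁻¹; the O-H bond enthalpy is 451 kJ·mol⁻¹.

Reaction A, by 848 kJ

Reaction A:
  Bonds broken (reactants):
    O=O: 3 × 504 = 1512
    S-H: 4 × 357 = 1428
    Σ(broken) = 2940 kJ
  Bonds formed (products):
    O-H: 4 × 451 = 1804
    S=O: 4 × 509 = 2036
    Σ(formed) = 3840 kJ
  ΔH_A = 2940 − 3840 = −900 kJ
Reaction B:
  Bonds broken (reactants):
    C-C: 2 × 334 = 668
    C-H: 8 × 398 = 3184
    C=C: 1 × 633 = 633
    H-H: 1 × 445 = 445
    Σ(broken) = 4930 kJ
  Bonds formed (products):
    C-C: 3 × 334 = 1002
    C-H: 10 × 398 = 3980
    Σ(formed) = 4982 kJ
  ΔH_B = 4930 − 4982 = −52 kJ
ΔH_A − ΔH_B = −848 kJ, so reaction A has the more negative ΔH; |ΔH_A − ΔH_B| = 848 kJ.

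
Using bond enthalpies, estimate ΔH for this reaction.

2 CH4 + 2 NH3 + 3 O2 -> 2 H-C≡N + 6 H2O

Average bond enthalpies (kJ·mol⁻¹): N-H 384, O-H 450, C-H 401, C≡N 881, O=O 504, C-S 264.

ΔH ≈ −940 kJ

Bonds broken (reactants):
  C-H: 8 × 401 = 3208
  N-H: 6 × 384 = 2304
  O=O: 3 × 504 = 1512
  Σ(broken) = 7024 kJ
Bonds formed (products):
  C≡N: 2 × 881 = 1762
  C-H: 2 × 401 = 802
  O-H: 12 × 450 = 5400
  Σ(formed) = 7964 kJ
ΔH = Σ(broken) − Σ(formed) = 7024 − 7964 = −940 kJ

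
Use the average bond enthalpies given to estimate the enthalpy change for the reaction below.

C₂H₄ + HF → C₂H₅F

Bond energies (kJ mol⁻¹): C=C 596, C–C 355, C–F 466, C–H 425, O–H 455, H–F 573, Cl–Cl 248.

Bonds broken (reactants):
  C–H: 4 × 425 = 1700
  C=C: 1 × 596 = 596
  H–F: 1 × 573 = 573
  Σ(broken) = 2869 kJ
Bonds formed (products):
  C–C: 1 × 355 = 355
  C–F: 1 × 466 = 466
  C–H: 5 × 425 = 2125
  Σ(formed) = 2946 kJ
ΔH = Σ(broken) − Σ(formed) = 2869 − 2946 = −77 kJ

ΔH ≈ −77 kJ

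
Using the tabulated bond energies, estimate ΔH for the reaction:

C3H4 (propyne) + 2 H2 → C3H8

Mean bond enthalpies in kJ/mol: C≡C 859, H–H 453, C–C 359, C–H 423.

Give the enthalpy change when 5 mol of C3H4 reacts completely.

ΔH = −1430 kJ

Bonds broken (reactants):
  C≡C: 1 × 859 = 859
  C–C: 1 × 359 = 359
  C–H: 4 × 423 = 1692
  H–H: 2 × 453 = 906
  Σ(broken) = 3816 kJ
Bonds formed (products):
  C–C: 2 × 359 = 718
  C–H: 8 × 423 = 3384
  Σ(formed) = 4102 kJ
ΔH = Σ(broken) − Σ(formed) = 3816 − 4102 = −286 kJ
For 5× the reaction as written: 5 × (−286) = −1430 kJ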